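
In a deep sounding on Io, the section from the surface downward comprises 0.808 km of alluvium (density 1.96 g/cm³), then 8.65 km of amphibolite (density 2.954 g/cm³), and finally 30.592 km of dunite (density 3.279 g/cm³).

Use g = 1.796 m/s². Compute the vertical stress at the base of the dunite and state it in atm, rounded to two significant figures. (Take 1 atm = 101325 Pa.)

alluvium: 1960 kg/m³ × 1.796 m/s² × 808 m = 2.844×10^6 Pa = 28.07 atm
amphibolite: 2954 kg/m³ × 1.796 m/s² × 8650 m = 4.589×10^7 Pa = 452.9 atm
dunite: 3279 kg/m³ × 1.796 m/s² × 30592 m = 1.802×10^8 Pa = 1778 atm
Total = 28.07 + 452.9 + 1778 = 2259.0 atm

2300 atm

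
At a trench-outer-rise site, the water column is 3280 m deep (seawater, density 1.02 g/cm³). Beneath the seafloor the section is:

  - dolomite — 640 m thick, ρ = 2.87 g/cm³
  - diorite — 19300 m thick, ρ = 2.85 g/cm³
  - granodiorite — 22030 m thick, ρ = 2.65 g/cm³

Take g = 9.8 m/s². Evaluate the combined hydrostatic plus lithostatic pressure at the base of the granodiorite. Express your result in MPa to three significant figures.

seawater: 1020 kg/m³ × 9.8 m/s² × 3280 m = 3.279×10^7 Pa = 32.79 MPa
dolomite: 2870 kg/m³ × 9.8 m/s² × 640 m = 1.800×10^7 Pa = 18.00 MPa
diorite: 2850 kg/m³ × 9.8 m/s² × 19300 m = 5.390×10^8 Pa = 539.0 MPa
granodiorite: 2650 kg/m³ × 9.8 m/s² × 22030 m = 5.721×10^8 Pa = 572.1 MPa
Total = 32.79 + 18.00 + 539.0 + 572.1 = 1162.0 MPa

1160 MPa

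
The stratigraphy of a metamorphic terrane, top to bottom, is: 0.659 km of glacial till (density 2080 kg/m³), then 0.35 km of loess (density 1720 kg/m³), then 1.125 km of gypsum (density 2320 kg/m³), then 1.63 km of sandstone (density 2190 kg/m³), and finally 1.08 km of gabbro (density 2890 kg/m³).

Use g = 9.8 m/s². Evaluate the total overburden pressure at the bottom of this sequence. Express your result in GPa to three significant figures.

glacial till: 2080 kg/m³ × 9.8 m/s² × 659 m = 1.343×10^7 Pa = 0.01343 GPa
loess: 1720 kg/m³ × 9.8 m/s² × 350 m = 5.900×10^6 Pa = 5.900×10^-3 GPa
gypsum: 2320 kg/m³ × 9.8 m/s² × 1125 m = 2.558×10^7 Pa = 0.02558 GPa
sandstone: 2190 kg/m³ × 9.8 m/s² × 1630 m = 3.498×10^7 Pa = 0.03498 GPa
gabbro: 2890 kg/m³ × 9.8 m/s² × 1080 m = 3.059×10^7 Pa = 0.03059 GPa
Total = 0.01343 + 5.900×10^-3 + 0.02558 + 0.03498 + 0.03059 = 0.11048 GPa

0.110 GPa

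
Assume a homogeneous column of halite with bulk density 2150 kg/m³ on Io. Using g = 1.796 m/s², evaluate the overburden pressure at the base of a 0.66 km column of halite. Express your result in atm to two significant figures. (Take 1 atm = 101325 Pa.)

halite: 2150 kg/m³ × 1.796 m/s² × 660 m = 2.549×10^6 Pa = 25.15 atm

25 atm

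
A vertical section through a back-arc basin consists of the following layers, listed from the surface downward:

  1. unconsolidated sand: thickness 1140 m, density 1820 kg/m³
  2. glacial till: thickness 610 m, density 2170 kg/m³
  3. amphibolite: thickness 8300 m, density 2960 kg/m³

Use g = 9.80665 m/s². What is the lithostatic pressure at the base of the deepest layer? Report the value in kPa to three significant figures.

274000 kPa

unconsolidated sand: 1820 kg/m³ × 9.80665 m/s² × 1140 m = 2.035×10^7 Pa = 20347 kPa
glacial till: 2170 kg/m³ × 9.80665 m/s² × 610 m = 1.298×10^7 Pa = 12981 kPa
amphibolite: 2960 kg/m³ × 9.80665 m/s² × 8300 m = 2.409×10^8 Pa = 2.409×10^5 kPa
Total = 20347 + 12981 + 2.409×10^5 = 2.7426×10^5 kPa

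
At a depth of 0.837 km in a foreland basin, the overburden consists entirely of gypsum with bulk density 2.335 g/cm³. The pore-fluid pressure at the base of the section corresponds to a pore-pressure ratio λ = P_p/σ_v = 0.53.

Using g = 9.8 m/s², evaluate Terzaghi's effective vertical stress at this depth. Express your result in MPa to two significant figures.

Overburden (lithostatic) stress σ_v:
gypsum: 2335 kg/m³ × 9.8 m/s² × 837 m = 1.915×10^7 Pa = 19.15 MPa
Pore pressure P_p = λ·σ_v = 0.53 × 19.15 MPa = 10.15 MPa
Effective stress σ' = σ_v − P_p = 19.15 − 10.15 = 9.0019 MPa

9.0 MPa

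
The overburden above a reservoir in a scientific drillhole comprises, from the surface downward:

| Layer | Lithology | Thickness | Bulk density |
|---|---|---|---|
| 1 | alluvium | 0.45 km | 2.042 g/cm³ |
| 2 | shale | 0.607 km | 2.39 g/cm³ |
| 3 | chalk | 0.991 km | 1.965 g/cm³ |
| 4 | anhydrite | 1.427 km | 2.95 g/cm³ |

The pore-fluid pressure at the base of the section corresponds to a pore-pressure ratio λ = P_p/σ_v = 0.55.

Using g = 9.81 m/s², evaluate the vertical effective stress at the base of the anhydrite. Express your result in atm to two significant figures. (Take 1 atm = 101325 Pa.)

370 atm

Overburden (lithostatic) stress σ_v:
alluvium: 2042 kg/m³ × 9.81 m/s² × 450 m = 9.014×10^6 Pa = 9.014 MPa
shale: 2390 kg/m³ × 9.81 m/s² × 607 m = 1.423×10^7 Pa = 14.23 MPa
chalk: 1965 kg/m³ × 9.81 m/s² × 991 m = 1.910×10^7 Pa = 19.10 MPa
anhydrite: 2950 kg/m³ × 9.81 m/s² × 1427 m = 4.130×10^7 Pa = 41.30 MPa
Total = 9.014 + 14.23 + 19.10 + 41.30 = 83.646 MPa
Pore pressure P_p = λ·σ_v = 0.55 × 83.65 MPa = 46.01 MPa
Effective stress σ' = σ_v − P_p = 83.65 − 46.01 = 37.641 MPa = 371.48 atm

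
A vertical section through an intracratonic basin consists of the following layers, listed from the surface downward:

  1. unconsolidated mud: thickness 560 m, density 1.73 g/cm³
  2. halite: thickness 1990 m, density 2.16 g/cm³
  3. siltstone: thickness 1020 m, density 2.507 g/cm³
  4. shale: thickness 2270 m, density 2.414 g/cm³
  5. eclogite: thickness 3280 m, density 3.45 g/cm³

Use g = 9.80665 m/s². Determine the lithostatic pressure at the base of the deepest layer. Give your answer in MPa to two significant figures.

unconsolidated mud: 1730 kg/m³ × 9.80665 m/s² × 560 m = 9.501×10^6 Pa = 9.501 MPa
halite: 2160 kg/m³ × 9.80665 m/s² × 1990 m = 4.215×10^7 Pa = 42.15 MPa
siltstone: 2507 kg/m³ × 9.80665 m/s² × 1020 m = 2.508×10^7 Pa = 25.08 MPa
shale: 2414 kg/m³ × 9.80665 m/s² × 2270 m = 5.374×10^7 Pa = 53.74 MPa
eclogite: 3450 kg/m³ × 9.80665 m/s² × 3280 m = 1.110×10^8 Pa = 111.0 MPa
Total = 9.501 + 42.15 + 25.08 + 53.74 + 111.0 = 241.44 MPa

240 MPa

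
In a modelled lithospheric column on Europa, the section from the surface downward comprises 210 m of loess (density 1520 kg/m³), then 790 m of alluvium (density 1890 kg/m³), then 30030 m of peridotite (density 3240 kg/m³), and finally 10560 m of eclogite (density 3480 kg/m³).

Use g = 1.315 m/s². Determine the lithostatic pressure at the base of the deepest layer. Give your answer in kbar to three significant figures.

1.79 kbar

loess: 1520 kg/m³ × 1.315 m/s² × 210 m = 4.197×10^5 Pa = 4.197×10^-3 kbar
alluvium: 1890 kg/m³ × 1.315 m/s² × 790 m = 1.963×10^6 Pa = 0.01963 kbar
peridotite: 3240 kg/m³ × 1.315 m/s² × 30030 m = 1.279×10^8 Pa = 1.279 kbar
eclogite: 3480 kg/m³ × 1.315 m/s² × 10560 m = 4.832×10^7 Pa = 0.4832 kbar
Total = 4.197×10^-3 + 0.01963 + 1.279 + 0.4832 = 1.7865 kbar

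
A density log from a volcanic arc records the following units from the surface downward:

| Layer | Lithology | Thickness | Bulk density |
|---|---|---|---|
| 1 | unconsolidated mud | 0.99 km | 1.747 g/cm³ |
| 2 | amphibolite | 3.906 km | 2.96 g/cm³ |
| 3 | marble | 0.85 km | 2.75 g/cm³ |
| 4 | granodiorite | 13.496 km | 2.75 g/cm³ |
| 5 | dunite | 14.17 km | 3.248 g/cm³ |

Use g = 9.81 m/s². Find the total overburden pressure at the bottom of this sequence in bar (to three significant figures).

9690 bar

unconsolidated mud: 1747 kg/m³ × 9.81 m/s² × 990 m = 1.697×10^7 Pa = 169.7 bar
amphibolite: 2960 kg/m³ × 9.81 m/s² × 3906 m = 1.134×10^8 Pa = 1134 bar
marble: 2750 kg/m³ × 9.81 m/s² × 850 m = 2.293×10^7 Pa = 229.3 bar
granodiorite: 2750 kg/m³ × 9.81 m/s² × 13496 m = 3.641×10^8 Pa = 3641 bar
dunite: 3248 kg/m³ × 9.81 m/s² × 14170 m = 4.515×10^8 Pa = 4515 bar
Total = 169.7 + 1134 + 229.3 + 3641 + 4515 = 9689.0 bar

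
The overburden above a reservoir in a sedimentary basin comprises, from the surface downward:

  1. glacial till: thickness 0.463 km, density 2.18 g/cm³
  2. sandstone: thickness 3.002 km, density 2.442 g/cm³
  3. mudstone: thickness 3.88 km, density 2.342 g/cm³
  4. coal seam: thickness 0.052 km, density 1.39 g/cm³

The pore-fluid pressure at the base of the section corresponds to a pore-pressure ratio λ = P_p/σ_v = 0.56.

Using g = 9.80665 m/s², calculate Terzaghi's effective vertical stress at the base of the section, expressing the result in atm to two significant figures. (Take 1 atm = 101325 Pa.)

750 atm

Overburden (lithostatic) stress σ_v:
glacial till: 2180 kg/m³ × 9.80665 m/s² × 463 m = 9.898×10^6 Pa = 9.898 MPa
sandstone: 2442 kg/m³ × 9.80665 m/s² × 3002 m = 7.189×10^7 Pa = 71.89 MPa
mudstone: 2342 kg/m³ × 9.80665 m/s² × 3880 m = 8.911×10^7 Pa = 89.11 MPa
coal seam: 1390 kg/m³ × 9.80665 m/s² × 52 m = 7.088×10^5 Pa = 0.7088 MPa
Total = 9.898 + 71.89 + 89.11 + 0.7088 = 171.61 MPa
Pore pressure P_p = λ·σ_v = 0.56 × 171.6 MPa = 96.10 MPa
Effective stress σ' = σ_v − P_p = 171.6 − 96.10 = 75.509 MPa = 745.21 atm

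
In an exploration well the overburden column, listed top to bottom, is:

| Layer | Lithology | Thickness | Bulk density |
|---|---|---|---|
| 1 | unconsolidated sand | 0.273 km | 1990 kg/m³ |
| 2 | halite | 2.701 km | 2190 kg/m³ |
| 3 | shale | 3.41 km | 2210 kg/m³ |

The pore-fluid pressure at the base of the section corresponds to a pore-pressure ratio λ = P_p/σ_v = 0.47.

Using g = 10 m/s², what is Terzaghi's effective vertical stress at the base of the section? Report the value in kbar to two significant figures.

0.74 kbar

Overburden (lithostatic) stress σ_v:
unconsolidated sand: 1990 kg/m³ × 10 m/s² × 273 m = 5.433×10^6 Pa = 5.433 MPa
halite: 2190 kg/m³ × 10 m/s² × 2701 m = 5.915×10^7 Pa = 59.15 MPa
shale: 2210 kg/m³ × 10 m/s² × 3410 m = 7.536×10^7 Pa = 75.36 MPa
Total = 5.433 + 59.15 + 75.36 = 139.95 MPa
Pore pressure P_p = λ·σ_v = 0.47 × 139.9 MPa = 65.77 MPa
Effective stress σ' = σ_v − P_p = 139.9 − 65.77 = 74.171 MPa = 0.74171 kbar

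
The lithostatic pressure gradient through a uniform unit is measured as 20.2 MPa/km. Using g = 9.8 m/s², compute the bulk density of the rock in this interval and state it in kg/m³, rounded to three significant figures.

ρ = (dP/dz)/g = 20.2 MPa/km / 9.8 m/s² = 20200 Pa/m / 9.8 m/s² = 2061.2 kg/m³

2060 kg/m³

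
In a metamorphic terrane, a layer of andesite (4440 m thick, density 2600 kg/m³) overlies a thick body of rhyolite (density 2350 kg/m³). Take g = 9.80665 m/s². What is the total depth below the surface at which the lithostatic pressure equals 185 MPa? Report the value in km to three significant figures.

7.56 km

Pressure at base of upper layers: 2600×9.80665×4440 = 1.132×10^8 Pa = 113.2 MPa
Remaining pressure to be supplied by rhyolite: 1.850×10^8 − 1.132×10^8 = 7.179×10^7 Pa
Additional depth in rhyolite = 7.179×10^7 Pa / (2350 kg/m³ × 9.80665 m/s²) = 3115.2 m
Total depth = 4440 m + 3115.2 m = 7555.2 m
= 7.5552 km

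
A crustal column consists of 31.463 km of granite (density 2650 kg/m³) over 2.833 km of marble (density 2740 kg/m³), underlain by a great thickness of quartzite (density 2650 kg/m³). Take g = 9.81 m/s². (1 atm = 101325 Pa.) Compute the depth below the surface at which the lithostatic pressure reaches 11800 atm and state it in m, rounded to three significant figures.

Pressure at base of upper layers: 2650×9.81×31463 + 2740×9.81×2833 = 8.941×10^8 Pa = 8824 atm
Remaining pressure to be supplied by quartzite: 1.196×10^9 − 8.941×10^8 = 3.016×10^8 Pa
Additional depth in quartzite = 3.016×10^8 Pa / (2650 kg/m³ × 9.81 m/s²) = 11600 m
Total depth = 34296 m + 11600 m = 45896 m

45900 m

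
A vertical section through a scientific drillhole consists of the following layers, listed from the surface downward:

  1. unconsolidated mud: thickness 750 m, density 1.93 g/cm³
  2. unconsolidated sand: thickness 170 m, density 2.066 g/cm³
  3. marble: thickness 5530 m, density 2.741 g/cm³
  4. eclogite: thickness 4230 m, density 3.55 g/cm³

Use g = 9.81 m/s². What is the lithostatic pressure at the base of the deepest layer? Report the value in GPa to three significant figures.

0.314 GPa

unconsolidated mud: 1930 kg/m³ × 9.81 m/s² × 750 m = 1.420×10^7 Pa = 0.01420 GPa
unconsolidated sand: 2066 kg/m³ × 9.81 m/s² × 170 m = 3.445×10^6 Pa = 3.445×10^-3 GPa
marble: 2741 kg/m³ × 9.81 m/s² × 5530 m = 1.487×10^8 Pa = 0.1487 GPa
eclogite: 3550 kg/m³ × 9.81 m/s² × 4230 m = 1.473×10^8 Pa = 0.1473 GPa
Total = 0.01420 + 3.445×10^-3 + 0.1487 + 0.1473 = 0.31365 GPa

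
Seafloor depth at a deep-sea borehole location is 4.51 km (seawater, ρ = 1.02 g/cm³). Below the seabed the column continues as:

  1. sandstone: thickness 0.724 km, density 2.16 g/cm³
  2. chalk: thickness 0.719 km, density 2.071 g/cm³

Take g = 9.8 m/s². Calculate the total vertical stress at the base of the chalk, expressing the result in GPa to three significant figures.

0.0750 GPa

seawater: 1020 kg/m³ × 9.8 m/s² × 4510 m = 4.508×10^7 Pa = 0.04508 GPa
sandstone: 2160 kg/m³ × 9.8 m/s² × 724 m = 1.533×10^7 Pa = 0.01533 GPa
chalk: 2071 kg/m³ × 9.8 m/s² × 719 m = 1.459×10^7 Pa = 0.01459 GPa
Total = 0.04508 + 0.01533 + 0.01459 = 0.075000 GPa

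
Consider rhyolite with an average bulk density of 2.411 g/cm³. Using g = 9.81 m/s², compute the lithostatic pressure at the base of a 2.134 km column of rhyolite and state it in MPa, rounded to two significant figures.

50 MPa

rhyolite: 2411 kg/m³ × 9.81 m/s² × 2134 m = 5.047×10^7 Pa = 50.47 MPa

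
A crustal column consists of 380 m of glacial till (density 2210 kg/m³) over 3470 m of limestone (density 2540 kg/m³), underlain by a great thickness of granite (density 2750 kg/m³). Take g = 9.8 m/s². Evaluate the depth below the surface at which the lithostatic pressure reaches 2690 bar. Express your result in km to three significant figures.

10.3 km

Pressure at base of upper layers: 2210×9.8×380 + 2540×9.8×3470 = 9.461×10^7 Pa = 946.1 bar
Remaining pressure to be supplied by granite: 2.690×10^8 − 9.461×10^7 = 1.744×10^8 Pa
Additional depth in granite = 1.744×10^8 Pa / (2750 kg/m³ × 9.8 m/s²) = 6471.0 m
Total depth = 3850 m + 6471.0 m = 10321 m
= 10.321 km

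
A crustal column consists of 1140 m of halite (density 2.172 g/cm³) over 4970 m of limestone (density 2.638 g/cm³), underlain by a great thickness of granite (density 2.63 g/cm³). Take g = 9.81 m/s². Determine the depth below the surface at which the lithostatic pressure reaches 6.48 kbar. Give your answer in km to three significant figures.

25.3 km

Pressure at base of upper layers: 2172×9.81×1140 + 2638×9.81×4970 = 1.529×10^8 Pa = 1.529 kbar
Remaining pressure to be supplied by granite: 6.480×10^8 − 1.529×10^8 = 4.951×10^8 Pa
Additional depth in granite = 4.951×10^8 Pa / (2630 kg/m³ × 9.81 m/s²) = 19189 m
Total depth = 6110 m + 19189 m = 25299 m
= 25.299 km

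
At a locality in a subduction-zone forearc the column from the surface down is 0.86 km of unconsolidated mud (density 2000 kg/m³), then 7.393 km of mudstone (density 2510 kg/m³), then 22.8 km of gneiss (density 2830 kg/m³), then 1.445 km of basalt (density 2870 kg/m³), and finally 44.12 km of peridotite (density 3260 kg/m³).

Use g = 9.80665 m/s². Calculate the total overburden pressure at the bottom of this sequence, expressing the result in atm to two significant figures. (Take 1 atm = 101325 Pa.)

23000 atm

unconsolidated mud: 2000 kg/m³ × 9.80665 m/s² × 860 m = 1.687×10^7 Pa = 166.5 atm
mudstone: 2510 kg/m³ × 9.80665 m/s² × 7393 m = 1.820×10^8 Pa = 1796 atm
gneiss: 2830 kg/m³ × 9.80665 m/s² × 22800 m = 6.328×10^8 Pa = 6245 atm
basalt: 2870 kg/m³ × 9.80665 m/s² × 1445 m = 4.067×10^7 Pa = 401.4 atm
peridotite: 3260 kg/m³ × 9.80665 m/s² × 44120 m = 1.411×10^9 Pa = 13921 atm
Total = 166.5 + 1796 + 6245 + 401.4 + 13921 = 22529 atm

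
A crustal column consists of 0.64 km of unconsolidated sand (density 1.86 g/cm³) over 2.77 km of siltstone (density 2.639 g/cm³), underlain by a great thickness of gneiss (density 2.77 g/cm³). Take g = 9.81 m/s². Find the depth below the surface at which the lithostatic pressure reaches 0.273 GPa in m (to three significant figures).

10400 m

Pressure at base of upper layers: 1860×9.81×640 + 2639×9.81×2770 = 8.339×10^7 Pa = 0.08339 GPa
Remaining pressure to be supplied by gneiss: 2.730×10^8 − 8.339×10^7 = 1.896×10^8 Pa
Additional depth in gneiss = 1.896×10^8 Pa / (2770 kg/m³ × 9.81 m/s²) = 6977.7 m
Total depth = 3410 m + 6977.7 m = 10388 m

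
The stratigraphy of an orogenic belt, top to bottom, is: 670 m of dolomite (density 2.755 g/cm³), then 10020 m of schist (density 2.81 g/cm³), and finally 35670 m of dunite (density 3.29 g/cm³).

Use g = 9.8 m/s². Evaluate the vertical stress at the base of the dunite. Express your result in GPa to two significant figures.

dolomite: 2755 kg/m³ × 9.8 m/s² × 670 m = 1.809×10^7 Pa = 0.01809 GPa
schist: 2810 kg/m³ × 9.8 m/s² × 10020 m = 2.759×10^8 Pa = 0.2759 GPa
dunite: 3290 kg/m³ × 9.8 m/s² × 35670 m = 1.150×10^9 Pa = 1.150 GPa
Total = 0.01809 + 0.2759 + 1.150 = 1.4441 GPa

1.4 GPa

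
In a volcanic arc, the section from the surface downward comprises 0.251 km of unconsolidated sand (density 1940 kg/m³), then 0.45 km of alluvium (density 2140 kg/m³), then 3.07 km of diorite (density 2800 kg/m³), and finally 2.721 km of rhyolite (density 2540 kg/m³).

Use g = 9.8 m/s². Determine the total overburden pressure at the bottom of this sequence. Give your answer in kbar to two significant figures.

unconsolidated sand: 1940 kg/m³ × 9.8 m/s² × 251 m = 4.772×10^6 Pa = 0.04772 kbar
alluvium: 2140 kg/m³ × 9.8 m/s² × 450 m = 9.437×10^6 Pa = 0.09437 kbar
diorite: 2800 kg/m³ × 9.8 m/s² × 3070 m = 8.424×10^7 Pa = 0.8424 kbar
rhyolite: 2540 kg/m³ × 9.8 m/s² × 2721 m = 6.773×10^7 Pa = 0.6773 kbar
Total = 0.04772 + 0.09437 + 0.8424 + 0.6773 = 1.6618 kbar

1.7 kbar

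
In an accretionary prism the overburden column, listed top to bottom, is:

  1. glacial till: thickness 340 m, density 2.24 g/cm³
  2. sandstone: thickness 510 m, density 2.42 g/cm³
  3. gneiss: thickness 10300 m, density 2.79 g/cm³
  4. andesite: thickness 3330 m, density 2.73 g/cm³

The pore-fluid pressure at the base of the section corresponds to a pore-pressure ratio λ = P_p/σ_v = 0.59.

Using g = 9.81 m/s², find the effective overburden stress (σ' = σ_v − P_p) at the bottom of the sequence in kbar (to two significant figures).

Overburden (lithostatic) stress σ_v:
glacial till: 2240 kg/m³ × 9.81 m/s² × 340 m = 7.471×10^6 Pa = 7.471 MPa
sandstone: 2420 kg/m³ × 9.81 m/s² × 510 m = 1.211×10^7 Pa = 12.11 MPa
gneiss: 2790 kg/m³ × 9.81 m/s² × 10300 m = 2.819×10^8 Pa = 281.9 MPa
andesite: 2730 kg/m³ × 9.81 m/s² × 3330 m = 8.918×10^7 Pa = 89.18 MPa
Total = 7.471 + 12.11 + 281.9 + 89.18 = 390.67 MPa
Pore pressure P_p = λ·σ_v = 0.59 × 390.7 MPa = 230.5 MPa
Effective stress σ' = σ_v − P_p = 390.7 − 230.5 = 160.17 MPa = 1.6017 kbar

1.6 kbar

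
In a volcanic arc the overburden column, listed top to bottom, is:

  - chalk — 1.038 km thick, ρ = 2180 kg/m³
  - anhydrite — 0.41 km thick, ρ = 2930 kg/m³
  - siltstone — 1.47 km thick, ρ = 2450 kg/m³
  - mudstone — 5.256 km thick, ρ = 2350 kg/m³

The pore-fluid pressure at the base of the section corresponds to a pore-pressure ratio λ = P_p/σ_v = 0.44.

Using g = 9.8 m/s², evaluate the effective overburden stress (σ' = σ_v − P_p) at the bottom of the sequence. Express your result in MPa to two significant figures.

110 MPa

Overburden (lithostatic) stress σ_v:
chalk: 2180 kg/m³ × 9.8 m/s² × 1038 m = 2.218×10^7 Pa = 22.18 MPa
anhydrite: 2930 kg/m³ × 9.8 m/s² × 410 m = 1.177×10^7 Pa = 11.77 MPa
siltstone: 2450 kg/m³ × 9.8 m/s² × 1470 m = 3.529×10^7 Pa = 35.29 MPa
mudstone: 2350 kg/m³ × 9.8 m/s² × 5256 m = 1.210×10^8 Pa = 121.0 MPa
Total = 22.18 + 11.77 + 35.29 + 121.0 = 190.29 MPa
Pore pressure P_p = λ·σ_v = 0.44 × 190.3 MPa = 83.73 MPa
Effective stress σ' = σ_v − P_p = 190.3 − 83.73 = 106.56 MPa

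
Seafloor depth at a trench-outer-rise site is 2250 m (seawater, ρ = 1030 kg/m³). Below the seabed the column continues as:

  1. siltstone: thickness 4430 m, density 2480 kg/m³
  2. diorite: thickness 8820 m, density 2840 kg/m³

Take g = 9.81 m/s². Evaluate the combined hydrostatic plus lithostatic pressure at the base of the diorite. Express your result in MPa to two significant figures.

380 MPa

seawater: 1030 kg/m³ × 9.81 m/s² × 2250 m = 2.273×10^7 Pa = 22.73 MPa
siltstone: 2480 kg/m³ × 9.81 m/s² × 4430 m = 1.078×10^8 Pa = 107.8 MPa
diorite: 2840 kg/m³ × 9.81 m/s² × 8820 m = 2.457×10^8 Pa = 245.7 MPa
Total = 22.73 + 107.8 + 245.7 = 376.24 MPa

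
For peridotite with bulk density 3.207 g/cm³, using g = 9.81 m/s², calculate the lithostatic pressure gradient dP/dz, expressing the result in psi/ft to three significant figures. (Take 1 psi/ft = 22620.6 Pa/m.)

dP/dz = ρg = 3207 kg/m³ × 9.81 m/s² = 31461 Pa/m
= 31461 Pa/m × (1 psi/ft / 22621 Pa/m) = 1.3908 psi/ft

1.39 psi/ft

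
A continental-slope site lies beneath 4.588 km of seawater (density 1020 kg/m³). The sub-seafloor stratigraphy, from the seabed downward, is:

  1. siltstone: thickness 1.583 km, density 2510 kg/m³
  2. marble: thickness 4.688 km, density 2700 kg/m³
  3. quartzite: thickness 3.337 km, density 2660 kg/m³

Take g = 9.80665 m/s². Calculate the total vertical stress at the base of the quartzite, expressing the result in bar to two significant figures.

seawater: 1020 kg/m³ × 9.80665 m/s² × 4588 m = 4.589×10^7 Pa = 458.9 bar
siltstone: 2510 kg/m³ × 9.80665 m/s² × 1583 m = 3.897×10^7 Pa = 389.7 bar
marble: 2700 kg/m³ × 9.80665 m/s² × 4688 m = 1.241×10^8 Pa = 1241 bar
quartzite: 2660 kg/m³ × 9.80665 m/s² × 3337 m = 8.705×10^7 Pa = 870.5 bar
Total = 458.9 + 389.7 + 1241 + 870.5 = 2960.3 bar

3000 bar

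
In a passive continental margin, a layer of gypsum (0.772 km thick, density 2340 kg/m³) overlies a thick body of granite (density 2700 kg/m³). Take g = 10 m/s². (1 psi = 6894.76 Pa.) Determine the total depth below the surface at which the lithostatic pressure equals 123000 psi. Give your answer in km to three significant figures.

31.5 km

Pressure at base of upper layers: 2340×10×772 = 1.806×10^7 Pa = 2620 psi
Remaining pressure to be supplied by granite: 8.481×10^8 − 1.806×10^7 = 8.300×10^8 Pa
Additional depth in granite = 8.300×10^8 Pa / (2700 kg/m³ × 10 m/s²) = 30740 m
Total depth = 772 m + 30740 m = 31512 m
= 31.512 km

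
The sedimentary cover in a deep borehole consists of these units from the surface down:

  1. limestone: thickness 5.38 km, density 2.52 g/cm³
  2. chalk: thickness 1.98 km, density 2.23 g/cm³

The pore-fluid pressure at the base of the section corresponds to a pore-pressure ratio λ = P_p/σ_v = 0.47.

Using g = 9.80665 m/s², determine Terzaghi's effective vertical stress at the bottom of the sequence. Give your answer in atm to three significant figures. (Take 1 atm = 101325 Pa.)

Overburden (lithostatic) stress σ_v:
limestone: 2520 kg/m³ × 9.80665 m/s² × 5380 m = 1.330×10^8 Pa = 133.0 MPa
chalk: 2230 kg/m³ × 9.80665 m/s² × 1980 m = 4.330×10^7 Pa = 43.30 MPa
Total = 133.0 + 43.30 = 176.25 MPa
Pore pressure P_p = λ·σ_v = 0.47 × 176.3 MPa = 82.84 MPa
Effective stress σ' = σ_v − P_p = 176.3 − 82.84 = 93.415 MPa = 921.94 atm

922 atm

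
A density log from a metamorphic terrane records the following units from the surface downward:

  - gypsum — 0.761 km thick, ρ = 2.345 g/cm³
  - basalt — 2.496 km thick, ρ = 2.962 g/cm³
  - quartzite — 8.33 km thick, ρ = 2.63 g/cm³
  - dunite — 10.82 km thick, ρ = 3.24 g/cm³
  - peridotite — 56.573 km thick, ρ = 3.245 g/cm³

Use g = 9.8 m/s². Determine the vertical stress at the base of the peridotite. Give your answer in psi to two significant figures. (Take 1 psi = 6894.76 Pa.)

350000 psi

gypsum: 2345 kg/m³ × 9.8 m/s² × 761 m = 1.749×10^7 Pa = 2536 psi
basalt: 2962 kg/m³ × 9.8 m/s² × 2496 m = 7.245×10^7 Pa = 10508 psi
quartzite: 2630 kg/m³ × 9.8 m/s² × 8330 m = 2.147×10^8 Pa = 31139 psi
dunite: 3240 kg/m³ × 9.8 m/s² × 10820 m = 3.436×10^8 Pa = 49829 psi
peridotite: 3245 kg/m³ × 9.8 m/s² × 56573 m = 1.799×10^9 Pa = 2.609×10^5 psi
Total = 2536 + 10508 + 31139 + 49829 + 2.609×10^5 = 3.5495×10^5 psi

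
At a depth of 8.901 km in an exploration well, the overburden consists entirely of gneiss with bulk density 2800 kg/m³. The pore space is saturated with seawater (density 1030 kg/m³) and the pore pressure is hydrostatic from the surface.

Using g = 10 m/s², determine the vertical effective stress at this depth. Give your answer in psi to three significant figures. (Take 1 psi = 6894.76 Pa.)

22900 psi

Overburden (lithostatic) stress σ_v:
gneiss: 2800 kg/m³ × 10 m/s² × 8901 m = 2.492×10^8 Pa = 249.2 MPa
Pore pressure P_p = 1030 kg/m³ × 10 m/s² × 8901 m = 9.168×10^7 Pa = 91.68 MPa
Effective stress σ' = σ_v − P_p = 249.2 − 91.68 = 157.55 MPa = 22850 psi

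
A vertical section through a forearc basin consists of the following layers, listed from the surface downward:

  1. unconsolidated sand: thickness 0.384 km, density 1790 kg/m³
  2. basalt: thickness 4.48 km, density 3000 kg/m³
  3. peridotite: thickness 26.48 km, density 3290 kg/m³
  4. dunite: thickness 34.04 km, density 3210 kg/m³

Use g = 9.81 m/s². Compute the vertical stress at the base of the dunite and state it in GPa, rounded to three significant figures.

2.07 GPa

unconsolidated sand: 1790 kg/m³ × 9.81 m/s² × 384 m = 6.743×10^6 Pa = 6.743×10^-3 GPa
basalt: 3000 kg/m³ × 9.81 m/s² × 4480 m = 1.318×10^8 Pa = 0.1318 GPa
peridotite: 3290 kg/m³ × 9.81 m/s² × 26480 m = 8.546×10^8 Pa = 0.8546 GPa
dunite: 3210 kg/m³ × 9.81 m/s² × 34040 m = 1.072×10^9 Pa = 1.072 GPa
Total = 6.743×10^-3 + 0.1318 + 0.8546 + 1.072 = 2.0652 GPa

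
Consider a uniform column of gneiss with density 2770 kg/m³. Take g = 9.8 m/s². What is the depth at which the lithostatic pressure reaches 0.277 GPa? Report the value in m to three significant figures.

h = P/(ρg) = 0.277 GPa / (2770 kg/m³ × 9.8 m/s²) = 2.770×10^8 Pa / 27146 Pa/m = 10204 m

10200 m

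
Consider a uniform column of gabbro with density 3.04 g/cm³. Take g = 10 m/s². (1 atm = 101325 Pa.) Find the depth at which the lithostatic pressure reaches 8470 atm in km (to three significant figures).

h = P/(ρg) = 8470 atm / (3040 kg/m³ × 10 m/s²) = 8.582×10^8 Pa / 30400 Pa/m = 28231 m
= 28.231 km

28.2 km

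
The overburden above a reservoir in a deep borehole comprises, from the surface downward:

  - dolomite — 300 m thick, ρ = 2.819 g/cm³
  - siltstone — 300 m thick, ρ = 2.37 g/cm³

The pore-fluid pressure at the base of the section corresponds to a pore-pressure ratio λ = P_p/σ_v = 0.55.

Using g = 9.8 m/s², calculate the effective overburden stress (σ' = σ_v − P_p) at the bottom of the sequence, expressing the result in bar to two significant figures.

69 bar

Overburden (lithostatic) stress σ_v:
dolomite: 2819 kg/m³ × 9.8 m/s² × 300 m = 8.288×10^6 Pa = 8.288 MPa
siltstone: 2370 kg/m³ × 9.8 m/s² × 300 m = 6.968×10^6 Pa = 6.968 MPa
Total = 8.288 + 6.968 = 15.256 MPa
Pore pressure P_p = λ·σ_v = 0.55 × 15.26 MPa = 8.391 MPa
Effective stress σ' = σ_v − P_p = 15.26 − 8.391 = 6.8650 MPa = 68.650 bar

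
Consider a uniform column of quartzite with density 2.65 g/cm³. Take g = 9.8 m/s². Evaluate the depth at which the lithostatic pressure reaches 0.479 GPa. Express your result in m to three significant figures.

18400 m

h = P/(ρg) = 0.479 GPa / (2650 kg/m³ × 9.8 m/s²) = 4.790×10^8 Pa / 25970 Pa/m = 18444 m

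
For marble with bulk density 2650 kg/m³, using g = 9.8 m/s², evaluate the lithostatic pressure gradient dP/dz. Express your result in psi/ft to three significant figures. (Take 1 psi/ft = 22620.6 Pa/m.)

1.15 psi/ft

dP/dz = ρg = 2650 kg/m³ × 9.8 m/s² = 25970 Pa/m
= 25970 Pa/m × (1 psi/ft / 22621 Pa/m) = 1.1481 psi/ft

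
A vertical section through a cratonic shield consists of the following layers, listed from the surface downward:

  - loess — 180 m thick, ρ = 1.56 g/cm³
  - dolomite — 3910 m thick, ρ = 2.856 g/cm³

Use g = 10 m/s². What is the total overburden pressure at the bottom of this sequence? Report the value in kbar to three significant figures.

loess: 1560 kg/m³ × 10 m/s² × 180 m = 2.808×10^6 Pa = 0.02808 kbar
dolomite: 2856 kg/m³ × 10 m/s² × 3910 m = 1.117×10^8 Pa = 1.117 kbar
Total = 0.02808 + 1.117 = 1.1448 kbar

1.14 kbar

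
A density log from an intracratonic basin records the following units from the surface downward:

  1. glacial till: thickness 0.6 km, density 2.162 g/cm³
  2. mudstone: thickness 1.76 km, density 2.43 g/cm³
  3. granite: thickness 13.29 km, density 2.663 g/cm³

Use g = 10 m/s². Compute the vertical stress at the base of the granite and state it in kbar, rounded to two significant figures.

4.1 kbar

glacial till: 2162 kg/m³ × 10 m/s² × 600 m = 1.297×10^7 Pa = 0.1297 kbar
mudstone: 2430 kg/m³ × 10 m/s² × 1760 m = 4.277×10^7 Pa = 0.4277 kbar
granite: 2663 kg/m³ × 10 m/s² × 13290 m = 3.539×10^8 Pa = 3.539 kbar
Total = 0.1297 + 0.4277 + 3.539 = 4.0965 kbar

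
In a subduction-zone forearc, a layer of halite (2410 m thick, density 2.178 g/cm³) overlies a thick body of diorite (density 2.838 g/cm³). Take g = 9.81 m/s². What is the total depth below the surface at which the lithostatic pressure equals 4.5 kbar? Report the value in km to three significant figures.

Pressure at base of upper layers: 2178×9.81×2410 = 5.149×10^7 Pa = 0.5149 kbar
Remaining pressure to be supplied by diorite: 4.500×10^8 − 5.149×10^7 = 3.985×10^8 Pa
Additional depth in diorite = 3.985×10^8 Pa / (2838 kg/m³ × 9.81 m/s²) = 14314 m
Total depth = 2410 m + 14314 m = 16724 m
= 16.724 km

16.7 km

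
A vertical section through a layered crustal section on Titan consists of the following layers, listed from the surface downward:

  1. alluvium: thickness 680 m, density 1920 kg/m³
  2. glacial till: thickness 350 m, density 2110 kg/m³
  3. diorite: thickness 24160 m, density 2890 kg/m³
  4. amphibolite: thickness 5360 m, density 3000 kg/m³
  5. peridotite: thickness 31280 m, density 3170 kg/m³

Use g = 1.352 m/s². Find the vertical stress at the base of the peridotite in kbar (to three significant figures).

alluvium: 1920 kg/m³ × 1.352 m/s² × 680 m = 1.765×10^6 Pa = 0.01765 kbar
glacial till: 2110 kg/m³ × 1.352 m/s² × 350 m = 9.985×10^5 Pa = 9.985×10^-3 kbar
diorite: 2890 kg/m³ × 1.352 m/s² × 24160 m = 9.440×10^7 Pa = 0.9440 kbar
amphibolite: 3000 kg/m³ × 1.352 m/s² × 5360 m = 2.174×10^7 Pa = 0.2174 kbar
peridotite: 3170 kg/m³ × 1.352 m/s² × 31280 m = 1.341×10^8 Pa = 1.341 kbar
Total = 0.01765 + 9.985×10^-3 + 0.9440 + 0.2174 + 1.341 = 2.5296 kbar

2.53 kbar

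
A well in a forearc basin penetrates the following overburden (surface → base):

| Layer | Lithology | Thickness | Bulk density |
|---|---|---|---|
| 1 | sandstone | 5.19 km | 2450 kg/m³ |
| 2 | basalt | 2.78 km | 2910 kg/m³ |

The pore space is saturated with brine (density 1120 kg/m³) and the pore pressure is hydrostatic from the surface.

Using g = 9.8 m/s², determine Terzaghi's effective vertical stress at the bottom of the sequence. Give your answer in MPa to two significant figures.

Overburden (lithostatic) stress σ_v:
sandstone: 2450 kg/m³ × 9.8 m/s² × 5190 m = 1.246×10^8 Pa = 124.6 MPa
basalt: 2910 kg/m³ × 9.8 m/s² × 2780 m = 7.928×10^7 Pa = 79.28 MPa
Total = 124.6 + 79.28 = 203.89 MPa
Pore pressure P_p = 1120 kg/m³ × 9.8 m/s² × 7970 m = 8.748×10^7 Pa = 87.48 MPa
Effective stress σ' = σ_v − P_p = 203.9 − 87.48 = 116.41 MPa

120 MPa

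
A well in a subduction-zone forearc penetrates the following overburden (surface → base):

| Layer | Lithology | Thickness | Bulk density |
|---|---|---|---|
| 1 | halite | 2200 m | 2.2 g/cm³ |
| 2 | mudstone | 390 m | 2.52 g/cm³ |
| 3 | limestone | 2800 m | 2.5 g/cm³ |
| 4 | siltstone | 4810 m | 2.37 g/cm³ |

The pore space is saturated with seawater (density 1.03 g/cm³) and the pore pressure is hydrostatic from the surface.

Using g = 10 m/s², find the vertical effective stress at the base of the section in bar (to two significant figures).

1400 bar

Overburden (lithostatic) stress σ_v:
halite: 2200 kg/m³ × 10 m/s² × 2200 m = 4.840×10^7 Pa = 48.40 MPa
mudstone: 2520 kg/m³ × 10 m/s² × 390 m = 9.828×10^6 Pa = 9.828 MPa
limestone: 2500 kg/m³ × 10 m/s² × 2800 m = 7.000×10^7 Pa = 70.00 MPa
siltstone: 2370 kg/m³ × 10 m/s² × 4810 m = 1.140×10^8 Pa = 114.0 MPa
Total = 48.40 + 9.828 + 70.00 + 114.0 = 242.23 MPa
Pore pressure P_p = 1030 kg/m³ × 10 m/s² × 10200 m = 1.051×10^8 Pa = 105.1 MPa
Effective stress σ' = σ_v − P_p = 242.2 − 105.1 = 137.16 MPa = 1371.7 bar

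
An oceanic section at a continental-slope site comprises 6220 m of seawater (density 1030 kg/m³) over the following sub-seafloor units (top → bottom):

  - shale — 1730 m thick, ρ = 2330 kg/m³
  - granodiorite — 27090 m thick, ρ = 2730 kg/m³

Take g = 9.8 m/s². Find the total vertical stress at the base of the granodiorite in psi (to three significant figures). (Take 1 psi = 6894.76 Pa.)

120000 psi

seawater: 1030 kg/m³ × 9.8 m/s² × 6220 m = 6.278×10^7 Pa = 9106 psi
shale: 2330 kg/m³ × 9.8 m/s² × 1730 m = 3.950×10^7 Pa = 5729 psi
granodiorite: 2730 kg/m³ × 9.8 m/s² × 27090 m = 7.248×10^8 Pa = 1.051×10^5 psi
Total = 9106 + 5729 + 1.051×10^5 = 1.1995×10^5 psi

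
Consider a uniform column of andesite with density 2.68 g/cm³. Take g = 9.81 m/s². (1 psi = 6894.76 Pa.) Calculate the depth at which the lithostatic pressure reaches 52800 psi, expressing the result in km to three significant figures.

13.8 km

h = P/(ρg) = 52800 psi / (2680 kg/m³ × 9.81 m/s²) = 3.640×10^8 Pa / 26291 Pa/m = 13847 m
= 13.847 km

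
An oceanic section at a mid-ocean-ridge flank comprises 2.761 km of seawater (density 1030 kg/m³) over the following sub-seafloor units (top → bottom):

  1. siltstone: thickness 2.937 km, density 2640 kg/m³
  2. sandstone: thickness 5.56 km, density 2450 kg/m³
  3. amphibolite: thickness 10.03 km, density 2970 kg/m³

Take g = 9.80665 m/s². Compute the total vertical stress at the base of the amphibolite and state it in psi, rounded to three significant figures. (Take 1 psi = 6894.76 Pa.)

76800 psi

seawater: 1030 kg/m³ × 9.80665 m/s² × 2761 m = 2.789×10^7 Pa = 4045 psi
siltstone: 2640 kg/m³ × 9.80665 m/s² × 2937 m = 7.604×10^7 Pa = 11028 psi
sandstone: 2450 kg/m³ × 9.80665 m/s² × 5560 m = 1.336×10^8 Pa = 19375 psi
amphibolite: 2970 kg/m³ × 9.80665 m/s² × 10030 m = 2.921×10^8 Pa = 42370 psi
Total = 4045 + 11028 + 19375 + 42370 = 76818 psi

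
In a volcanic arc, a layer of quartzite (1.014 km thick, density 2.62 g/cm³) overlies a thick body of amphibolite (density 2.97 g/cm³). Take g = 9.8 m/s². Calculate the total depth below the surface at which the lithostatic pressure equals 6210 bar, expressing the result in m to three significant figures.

Pressure at base of upper layers: 2620×9.8×1014 = 2.604×10^7 Pa = 260.4 bar
Remaining pressure to be supplied by amphibolite: 6.210×10^8 − 2.604×10^7 = 5.950×10^8 Pa
Additional depth in amphibolite = 5.950×10^8 Pa / (2970 kg/m³ × 9.8 m/s²) = 20441 m
Total depth = 1014 m + 20441 m = 21455 m

21500 m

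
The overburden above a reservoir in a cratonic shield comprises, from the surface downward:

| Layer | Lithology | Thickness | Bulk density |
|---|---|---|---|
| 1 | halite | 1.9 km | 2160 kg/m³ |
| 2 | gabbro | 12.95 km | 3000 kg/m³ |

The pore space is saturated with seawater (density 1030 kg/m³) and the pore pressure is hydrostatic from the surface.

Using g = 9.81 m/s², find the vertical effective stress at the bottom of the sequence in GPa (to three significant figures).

0.271 GPa

Overburden (lithostatic) stress σ_v:
halite: 2160 kg/m³ × 9.81 m/s² × 1900 m = 4.026×10^7 Pa = 40.26 MPa
gabbro: 3000 kg/m³ × 9.81 m/s² × 12950 m = 3.811×10^8 Pa = 381.1 MPa
Total = 40.26 + 381.1 = 421.38 MPa
Pore pressure P_p = 1030 kg/m³ × 9.81 m/s² × 14850 m = 1.500×10^8 Pa = 150.0 MPa
Effective stress σ' = σ_v − P_p = 421.4 − 150.0 = 271.33 MPa = 0.27133 GPa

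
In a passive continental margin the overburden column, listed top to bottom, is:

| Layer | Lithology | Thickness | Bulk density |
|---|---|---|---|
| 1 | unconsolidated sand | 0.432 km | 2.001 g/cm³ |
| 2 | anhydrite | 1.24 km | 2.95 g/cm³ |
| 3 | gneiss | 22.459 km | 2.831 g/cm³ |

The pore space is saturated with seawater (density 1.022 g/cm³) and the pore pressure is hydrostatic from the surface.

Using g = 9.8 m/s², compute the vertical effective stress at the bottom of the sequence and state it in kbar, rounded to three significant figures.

4.26 kbar

Overburden (lithostatic) stress σ_v:
unconsolidated sand: 2001 kg/m³ × 9.8 m/s² × 432 m = 8.471×10^6 Pa = 8.471 MPa
anhydrite: 2950 kg/m³ × 9.8 m/s² × 1240 m = 3.585×10^7 Pa = 35.85 MPa
gneiss: 2831 kg/m³ × 9.8 m/s² × 22459 m = 6.231×10^8 Pa = 623.1 MPa
Total = 8.471 + 35.85 + 623.1 = 667.42 MPa
Pore pressure P_p = 1022 kg/m³ × 9.8 m/s² × 24131 m = 2.417×10^8 Pa = 241.7 MPa
Effective stress σ' = σ_v − P_p = 667.4 − 241.7 = 425.73 MPa = 4.2573 kbar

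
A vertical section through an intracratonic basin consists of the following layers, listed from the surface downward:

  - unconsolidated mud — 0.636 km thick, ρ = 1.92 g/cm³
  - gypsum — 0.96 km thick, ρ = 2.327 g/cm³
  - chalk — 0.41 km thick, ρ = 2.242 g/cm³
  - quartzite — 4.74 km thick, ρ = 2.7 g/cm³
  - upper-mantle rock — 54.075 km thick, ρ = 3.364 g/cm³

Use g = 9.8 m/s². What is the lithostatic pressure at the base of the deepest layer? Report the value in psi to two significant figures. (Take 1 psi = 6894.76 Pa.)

unconsolidated mud: 1920 kg/m³ × 9.8 m/s² × 636 m = 1.197×10^7 Pa = 1736 psi
gypsum: 2327 kg/m³ × 9.8 m/s² × 960 m = 2.189×10^7 Pa = 3175 psi
chalk: 2242 kg/m³ × 9.8 m/s² × 410 m = 9.008×10^6 Pa = 1307 psi
quartzite: 2700 kg/m³ × 9.8 m/s² × 4740 m = 1.254×10^8 Pa = 18191 psi
upper-mantle rock: 3364 kg/m³ × 9.8 m/s² × 54075 m = 1.783×10^9 Pa = 2.586×10^5 psi
Total = 1736 + 3175 + 1307 + 18191 + 2.586×10^5 = 2.8297×10^5 psi

280000 psi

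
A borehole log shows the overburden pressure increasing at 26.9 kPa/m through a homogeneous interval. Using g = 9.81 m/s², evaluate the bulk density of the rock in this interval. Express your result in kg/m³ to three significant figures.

ρ = (dP/dz)/g = 26.9 kPa/m / 9.81 m/s² = 26900 Pa/m / 9.81 m/s² = 2742.1 kg/m³

2740 kg/m³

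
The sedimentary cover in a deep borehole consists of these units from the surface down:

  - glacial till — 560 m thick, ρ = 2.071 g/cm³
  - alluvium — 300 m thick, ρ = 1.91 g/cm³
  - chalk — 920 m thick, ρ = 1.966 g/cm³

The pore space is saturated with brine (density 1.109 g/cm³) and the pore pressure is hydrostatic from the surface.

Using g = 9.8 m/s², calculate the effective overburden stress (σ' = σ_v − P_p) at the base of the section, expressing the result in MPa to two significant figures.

Overburden (lithostatic) stress σ_v:
glacial till: 2071 kg/m³ × 9.8 m/s² × 560 m = 1.137×10^7 Pa = 11.37 MPa
alluvium: 1910 kg/m³ × 9.8 m/s² × 300 m = 5.615×10^6 Pa = 5.615 MPa
chalk: 1966 kg/m³ × 9.8 m/s² × 920 m = 1.773×10^7 Pa = 17.73 MPa
Total = 11.37 + 5.615 + 17.73 = 34.707 MPa
Pore pressure P_p = 1109 kg/m³ × 9.8 m/s² × 1780 m = 1.935×10^7 Pa = 19.35 MPa
Effective stress σ' = σ_v − P_p = 34.71 − 19.35 = 15.361 MPa

15 MPa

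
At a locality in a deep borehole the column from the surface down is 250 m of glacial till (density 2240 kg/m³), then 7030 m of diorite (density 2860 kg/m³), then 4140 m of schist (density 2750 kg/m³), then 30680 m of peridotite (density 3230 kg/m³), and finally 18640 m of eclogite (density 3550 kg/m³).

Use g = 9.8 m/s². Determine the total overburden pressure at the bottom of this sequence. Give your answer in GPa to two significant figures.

glacial till: 2240 kg/m³ × 9.8 m/s² × 250 m = 5.488×10^6 Pa = 5.488×10^-3 GPa
diorite: 2860 kg/m³ × 9.8 m/s² × 7030 m = 1.970×10^8 Pa = 0.1970 GPa
schist: 2750 kg/m³ × 9.8 m/s² × 4140 m = 1.116×10^8 Pa = 0.1116 GPa
peridotite: 3230 kg/m³ × 9.8 m/s² × 30680 m = 9.711×10^8 Pa = 0.9711 GPa
eclogite: 3550 kg/m³ × 9.8 m/s² × 18640 m = 6.485×10^8 Pa = 0.6485 GPa
Total = 5.488×10^-3 + 0.1970 + 0.1116 + 0.9711 + 0.6485 = 1.9337 GPa

1.9 GPa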